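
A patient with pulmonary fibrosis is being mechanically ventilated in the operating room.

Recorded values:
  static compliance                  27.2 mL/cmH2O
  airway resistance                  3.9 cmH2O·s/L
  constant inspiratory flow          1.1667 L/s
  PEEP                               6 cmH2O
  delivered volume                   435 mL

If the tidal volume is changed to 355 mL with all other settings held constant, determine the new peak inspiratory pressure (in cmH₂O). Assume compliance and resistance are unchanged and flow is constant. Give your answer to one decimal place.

23.6

PIP = Vt/C + R·V̇ + PEEP (constant-flow equation of motion).
Only the elastic term changes: ΔPIP = ΔVt / C = (355 − 435) / 27.2 = -2.941 cmH2O.
Original PIP = 435/27.2 + 3.9×1.1667 + 6 = 26.543 cmH2O; new PIP = 26.543 + (-2.941) = 23.602 cmH2O.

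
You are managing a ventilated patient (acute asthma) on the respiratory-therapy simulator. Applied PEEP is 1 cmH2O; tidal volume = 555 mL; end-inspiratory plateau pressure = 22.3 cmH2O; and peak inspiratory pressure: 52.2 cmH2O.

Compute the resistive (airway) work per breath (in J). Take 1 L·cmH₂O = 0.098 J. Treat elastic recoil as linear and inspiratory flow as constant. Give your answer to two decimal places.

1.63

With constant inspiratory flow the resistive pressure is constant at PIP − Pplat = 52.2 − 22.3 = 29.9 cmH2O, so resistive work = 29.9 × 0.555 = 16.595 L·cmH2O.
× 0.098 J/(L·cmH2O) → 1.626 J.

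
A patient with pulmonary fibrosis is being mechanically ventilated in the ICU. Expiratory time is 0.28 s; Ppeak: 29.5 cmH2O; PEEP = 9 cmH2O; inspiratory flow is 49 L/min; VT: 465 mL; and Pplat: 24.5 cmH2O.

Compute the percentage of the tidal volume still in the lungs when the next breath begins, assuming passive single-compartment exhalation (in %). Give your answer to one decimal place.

Flow: 49 L/min ÷ 60 = 0.8167 L/s.
R = (PIP − Pplat)/V̇ = (29.5 − 24.5) / 0.8167 = 5.0/0.8167 = 6.122 cmH2O·s/L.
C = Vt/(Pplat − PEEP) = 465.0 / (24.5 − 9) = 465.0/15.5 = 30.0 mL/cmH2O.
τ = R × C = 6.122 × 0.03 L/cmH2O = 0.1837 s.
Fraction remaining at end-expiration = e^(−Te/τ) = e^(−0.28/0.1837) = 0.2178 → 21.78%.

21.8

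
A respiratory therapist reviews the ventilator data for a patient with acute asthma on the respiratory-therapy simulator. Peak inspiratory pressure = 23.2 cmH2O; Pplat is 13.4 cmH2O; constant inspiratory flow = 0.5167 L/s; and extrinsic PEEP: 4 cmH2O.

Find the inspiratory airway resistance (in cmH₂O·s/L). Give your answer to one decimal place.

19.0

Raw = (PIP − Pplat) / flow = (23.2 − 13.4) / 0.5167 = 9.8 / 0.5167 = 18.967 cmH2O·s/L.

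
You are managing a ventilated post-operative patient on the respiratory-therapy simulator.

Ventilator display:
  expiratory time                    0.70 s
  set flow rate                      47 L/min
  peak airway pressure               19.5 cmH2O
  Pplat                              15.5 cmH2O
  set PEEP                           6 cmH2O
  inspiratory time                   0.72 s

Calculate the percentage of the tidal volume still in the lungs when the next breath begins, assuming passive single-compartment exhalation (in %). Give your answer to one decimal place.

Flow: 47 L/min ÷ 60 = 0.7833 L/s.
Vt = flow × Ti = 0.7833 L/s × 0.72 s × 1000 mL/L = 563.98 mL.
R = (PIP − Pplat)/V̇ = (19.5 − 15.5) / 0.7833 = 4.0/0.7833 = 5.107 cmH2O·s/L.
C = Vt/(Pplat − PEEP) = 563.98 / (15.5 − 6) = 563.98/9.5 = 59.366 mL/cmH2O.
τ = R × C = 5.107 × 0.05937 L/cmH2O = 0.3032 s.
Fraction remaining at end-expiration = e^(−Te/τ) = e^(−0.70/0.3032) = 0.09939 → 9.939%.

9.9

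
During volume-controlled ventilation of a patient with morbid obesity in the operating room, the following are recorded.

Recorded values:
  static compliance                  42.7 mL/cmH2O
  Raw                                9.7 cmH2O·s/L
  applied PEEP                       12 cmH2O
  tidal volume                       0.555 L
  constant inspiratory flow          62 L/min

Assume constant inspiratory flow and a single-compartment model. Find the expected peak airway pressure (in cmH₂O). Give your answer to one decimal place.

35.0

Flow: 62 L/min ÷ 60 = 1.0333 L/s.
Equation of motion (constant flow): PIP = Vt/C + R·V̇ + PEEP.
PIP = 555/42.7 + 9.7×1.0333 + 12 = 12.998 + 10.023 + 12 = 35.021 cmH2O.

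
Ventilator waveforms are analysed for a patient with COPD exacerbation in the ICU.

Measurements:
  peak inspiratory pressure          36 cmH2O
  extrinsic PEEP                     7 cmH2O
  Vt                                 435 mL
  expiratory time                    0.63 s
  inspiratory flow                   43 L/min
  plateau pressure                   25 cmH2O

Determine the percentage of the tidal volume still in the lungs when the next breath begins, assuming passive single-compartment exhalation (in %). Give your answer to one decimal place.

Flow: 43 L/min ÷ 60 = 0.7167 L/s.
R = (PIP − Pplat)/V̇ = (36 − 25) / 0.7167 = 11.0/0.7167 = 15.348 cmH2O·s/L.
C = Vt/(Pplat − PEEP) = 435.0 / (25 − 7) = 435.0/18.0 = 24.167 mL/cmH2O.
τ = R × C = 15.348 × 0.02417 L/cmH2O = 0.371 s.
Fraction remaining at end-expiration = e^(−Te/τ) = e^(−0.63/0.371) = 0.183 → 18.3%.

18.3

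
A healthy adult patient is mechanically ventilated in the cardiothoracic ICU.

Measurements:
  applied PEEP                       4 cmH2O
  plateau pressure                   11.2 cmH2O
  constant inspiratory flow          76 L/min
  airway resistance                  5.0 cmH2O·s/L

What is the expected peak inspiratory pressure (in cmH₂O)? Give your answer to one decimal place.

17.5

Flow: 76 L/min ÷ 60 = 1.2667 L/s.
PIP = Pplat + Raw × flow = 11.2 + 5.0 × 1.2667 = 11.2 + 6.334 = 17.534 cmH2O.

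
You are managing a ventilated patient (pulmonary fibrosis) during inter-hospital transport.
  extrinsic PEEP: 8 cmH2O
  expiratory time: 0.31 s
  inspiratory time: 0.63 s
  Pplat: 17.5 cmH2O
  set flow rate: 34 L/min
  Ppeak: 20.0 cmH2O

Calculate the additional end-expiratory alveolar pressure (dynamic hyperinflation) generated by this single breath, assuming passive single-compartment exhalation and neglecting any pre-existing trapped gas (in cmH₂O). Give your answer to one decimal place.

Flow: 34 L/min ÷ 60 = 0.5667 L/s.
Vt = flow × Ti = 0.5667 L/s × 0.63 s × 1000 mL/L = 357.02 mL.
R = (PIP − Pplat)/V̇ = (20.0 − 17.5) / 0.5667 = 2.5/0.5667 = 4.412 cmH2O·s/L.
C = Vt/(Pplat − PEEP) = 357.02 / (17.5 − 8) = 357.02/9.5 = 37.581 mL/cmH2O.
τ = R × C = 4.412 × 0.03758 L/cmH2O = 0.1658 s.
Fraction remaining = e^(−Te/τ) = e^(−0.31/0.1658) = 0.1542; trapped volume = 357.02 × 0.1542 = 55.052 mL.
Additional alveolar pressure from trapping ≈ V_trapped / C = 55.052 / 37.581 = 1.465 cmH2O.

1.5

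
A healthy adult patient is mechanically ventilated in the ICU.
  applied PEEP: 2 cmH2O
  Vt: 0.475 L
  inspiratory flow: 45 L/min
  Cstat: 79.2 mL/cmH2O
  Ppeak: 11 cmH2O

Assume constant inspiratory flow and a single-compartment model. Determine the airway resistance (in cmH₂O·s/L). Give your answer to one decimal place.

4.0

Flow: 45 L/min ÷ 60 = 0.75 L/s.
Equation of motion (constant flow): PIP = Vt/C + R·V̇ + PEEP.
R·V̇ = PIP − Vt/C − PEEP = 11 − 475/79.2 − 2 = 11 − 5.997 − 2 = 3.003 cmH2O.
R = 3.003 / 0.75 = 4.004 cmH2O·s/L.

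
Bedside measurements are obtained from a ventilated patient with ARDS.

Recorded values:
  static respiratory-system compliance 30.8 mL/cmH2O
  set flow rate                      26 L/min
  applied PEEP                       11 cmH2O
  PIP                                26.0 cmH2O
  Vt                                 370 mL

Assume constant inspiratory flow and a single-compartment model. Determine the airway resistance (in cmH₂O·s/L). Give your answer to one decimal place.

6.9

Flow: 26 L/min ÷ 60 = 0.4333 L/s.
Equation of motion (constant flow): PIP = Vt/C + R·V̇ + PEEP.
R·V̇ = PIP − Vt/C − PEEP = 26.0 − 370/30.8 − 11 = 26.0 − 12.013 − 11 = 2.987 cmH2O.
R = 2.987 / 0.4333 = 6.894 cmH2O·s/L.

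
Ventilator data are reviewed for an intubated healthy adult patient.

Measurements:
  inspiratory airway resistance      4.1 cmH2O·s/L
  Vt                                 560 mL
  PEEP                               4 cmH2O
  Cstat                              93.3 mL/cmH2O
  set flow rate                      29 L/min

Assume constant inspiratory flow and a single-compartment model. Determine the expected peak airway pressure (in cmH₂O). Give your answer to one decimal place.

12.0

Flow: 29 L/min ÷ 60 = 0.4833 L/s.
Equation of motion (constant flow): PIP = Vt/C + R·V̇ + PEEP.
PIP = 560/93.3 + 4.1×0.4833 + 4 = 6.002 + 1.982 + 4 = 11.984 cmH2O.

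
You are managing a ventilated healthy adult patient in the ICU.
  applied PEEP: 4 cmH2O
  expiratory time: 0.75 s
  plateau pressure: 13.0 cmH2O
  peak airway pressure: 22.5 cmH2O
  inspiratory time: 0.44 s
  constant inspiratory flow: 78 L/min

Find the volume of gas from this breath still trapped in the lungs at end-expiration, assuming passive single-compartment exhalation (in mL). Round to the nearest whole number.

Flow: 78 L/min ÷ 60 = 1.3 L/s.
Vt = flow × Ti = 1.3 L/s × 0.44 s × 1000 mL/L = 572.0 mL.
R = (PIP − Pplat)/V̇ = (22.5 − 13.0) / 1.3 = 9.5/1.3 = 7.308 cmH2O·s/L.
C = Vt/(Pplat − PEEP) = 572.0 / (13.0 − 4) = 572.0/9.0 = 63.556 mL/cmH2O.
τ = R × C = 7.308 × 0.06356 L/cmH2O = 0.4645 s.
Fraction remaining = e^(−Te/τ) = e^(−0.75/0.4645) = 0.199.
Trapped volume = 572.0 × 0.199 = 113.83 mL.

114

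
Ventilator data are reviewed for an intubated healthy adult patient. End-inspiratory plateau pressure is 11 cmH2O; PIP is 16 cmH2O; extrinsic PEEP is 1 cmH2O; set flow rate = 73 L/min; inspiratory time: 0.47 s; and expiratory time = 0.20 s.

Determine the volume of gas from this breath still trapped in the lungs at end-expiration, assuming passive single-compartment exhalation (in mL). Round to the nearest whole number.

244

Flow: 73 L/min ÷ 60 = 1.2167 L/s.
Vt = flow × Ti = 1.2167 L/s × 0.47 s × 1000 mL/L = 571.85 mL.
R = (PIP − Pplat)/V̇ = (16 − 11) / 1.2167 = 5.0/1.2167 = 4.109 cmH2O·s/L.
C = Vt/(Pplat − PEEP) = 571.85 / (11 − 1) = 571.85/10.0 = 57.185 mL/cmH2O.
τ = R × C = 4.109 × 0.05719 L/cmH2O = 0.235 s.
Fraction remaining = e^(−Te/τ) = e^(−0.20/0.235) = 0.427.
Trapped volume = 571.85 × 0.427 = 244.18 mL.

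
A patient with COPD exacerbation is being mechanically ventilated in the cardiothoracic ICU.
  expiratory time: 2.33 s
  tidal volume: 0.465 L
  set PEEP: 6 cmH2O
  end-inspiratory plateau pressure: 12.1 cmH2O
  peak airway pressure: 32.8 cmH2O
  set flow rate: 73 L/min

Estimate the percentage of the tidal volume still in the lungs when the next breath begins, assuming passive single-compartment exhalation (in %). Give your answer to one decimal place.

16.6

Flow: 73 L/min ÷ 60 = 1.2167 L/s.
R = (PIP − Pplat)/V̇ = (32.8 − 12.1) / 1.2167 = 20.7/1.2167 = 17.013 cmH2O·s/L.
C = Vt/(Pplat − PEEP) = 465.0 / (12.1 − 6) = 465.0/6.1 = 76.23 mL/cmH2O.
τ = R × C = 17.013 × 0.07623 L/cmH2O = 1.297 s.
Fraction remaining at end-expiration = e^(−Te/τ) = e^(−2.33/1.297) = 0.1659 → 16.59%.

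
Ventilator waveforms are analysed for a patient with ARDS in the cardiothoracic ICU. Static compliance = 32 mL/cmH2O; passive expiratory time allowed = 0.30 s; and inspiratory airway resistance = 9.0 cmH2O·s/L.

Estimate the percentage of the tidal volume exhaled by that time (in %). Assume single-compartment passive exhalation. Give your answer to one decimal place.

τ = R × C = 9.0 × 32 mL/cmH2O = 9.0 × 0.032 L/cmH2O = 0.288 s.
Passive exhalation: V(t)/V₀ = e^(−t/τ) = e^(−0.30/0.288) = 0.3529.
Fraction exhaled = 1 − 0.3529 = 0.6471 → 64.71%.

64.7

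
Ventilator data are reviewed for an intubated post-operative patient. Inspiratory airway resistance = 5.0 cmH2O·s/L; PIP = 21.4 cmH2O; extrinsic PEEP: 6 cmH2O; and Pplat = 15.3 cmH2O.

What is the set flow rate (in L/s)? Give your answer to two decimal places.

1.22

flow = (PIP − Pplat) / Raw = 6.1 / 5.0 = 1.22 L/s.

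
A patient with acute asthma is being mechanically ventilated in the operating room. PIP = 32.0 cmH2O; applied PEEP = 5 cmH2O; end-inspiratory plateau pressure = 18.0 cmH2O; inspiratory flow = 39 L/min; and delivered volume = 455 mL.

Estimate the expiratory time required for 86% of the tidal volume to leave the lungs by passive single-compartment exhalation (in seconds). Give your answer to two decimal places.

1.48

Flow: 39 L/min ÷ 60 = 0.65 L/s.
R = (PIP − Pplat)/V̇ = (32.0 − 18.0) / 0.65 = 14.0/0.65 = 21.538 cmH2O·s/L.
C = Vt/(Pplat − PEEP) = 455.0 / (18.0 − 5) = 455.0/13.0 = 35.0 mL/cmH2O.
τ = R × C = 21.538 × 0.035 L/cmH2O = 0.7538 s.
t = −τ·ln(1 − 0.86) = −0.7538·ln(0.14) = 1.482 s.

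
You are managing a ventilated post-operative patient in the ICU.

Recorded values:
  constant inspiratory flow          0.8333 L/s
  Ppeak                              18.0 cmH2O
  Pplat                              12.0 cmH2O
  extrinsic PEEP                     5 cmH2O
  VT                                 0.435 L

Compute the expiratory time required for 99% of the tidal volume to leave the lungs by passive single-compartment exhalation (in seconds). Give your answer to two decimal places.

R = (PIP − Pplat)/V̇ = (18.0 − 12.0) / 0.8333 = 6.0/0.8333 = 7.2 cmH2O·s/L.
C = Vt/(Pplat − PEEP) = 435.0 / (12.0 − 5) = 435.0/7.0 = 62.143 mL/cmH2O.
τ = R × C = 7.2 × 0.06214 L/cmH2O = 0.4474 s.
t = −τ·ln(1 − 0.99) = −0.4474·ln(0.01) = 2.06 s.

2.06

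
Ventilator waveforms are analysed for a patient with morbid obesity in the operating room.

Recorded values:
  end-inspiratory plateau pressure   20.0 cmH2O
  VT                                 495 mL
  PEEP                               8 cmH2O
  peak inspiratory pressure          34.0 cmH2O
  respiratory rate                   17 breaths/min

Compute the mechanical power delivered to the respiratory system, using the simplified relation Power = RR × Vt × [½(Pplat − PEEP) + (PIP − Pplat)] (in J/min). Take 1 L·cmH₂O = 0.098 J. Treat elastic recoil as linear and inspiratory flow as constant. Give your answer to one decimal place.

16.5

Per-breath work = Vt × [½(Pplat−PEEP) + (PIP−Pplat)] = 0.495 × [0.5×12.0 + 14.0] = 0.495 × 20.0 = 9.9 L·cmH2O.
Power = 17 × 9.9 = 168.3 L·cmH2O/min.
× 0.098 J/(L·cmH2O) → 16.493 J/min.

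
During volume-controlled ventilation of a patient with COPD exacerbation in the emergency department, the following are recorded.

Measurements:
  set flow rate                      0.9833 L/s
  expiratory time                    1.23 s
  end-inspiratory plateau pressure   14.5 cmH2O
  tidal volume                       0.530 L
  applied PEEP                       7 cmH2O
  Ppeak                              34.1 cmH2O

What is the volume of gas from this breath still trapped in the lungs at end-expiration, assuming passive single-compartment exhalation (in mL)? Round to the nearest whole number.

221

R = (PIP − Pplat)/V̇ = (34.1 − 14.5) / 0.9833 = 19.6/0.9833 = 19.933 cmH2O·s/L.
C = Vt/(Pplat − PEEP) = 530.0 / (14.5 − 7) = 530.0/7.5 = 70.667 mL/cmH2O.
τ = R × C = 19.933 × 0.07067 L/cmH2O = 1.409 s.
Fraction remaining = e^(−Te/τ) = e^(−1.23/1.409) = 0.4177.
Trapped volume = 530.0 × 0.4177 = 221.38 mL.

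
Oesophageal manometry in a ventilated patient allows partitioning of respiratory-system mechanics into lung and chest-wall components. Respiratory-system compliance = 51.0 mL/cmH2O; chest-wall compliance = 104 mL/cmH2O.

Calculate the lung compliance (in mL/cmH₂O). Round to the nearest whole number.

1/CL = 1/Crs − 1/Ccw.
1/CL = 1/51.0 − 1/104 = 0.009992.
CL = 100.08 mL/cmH2O.

100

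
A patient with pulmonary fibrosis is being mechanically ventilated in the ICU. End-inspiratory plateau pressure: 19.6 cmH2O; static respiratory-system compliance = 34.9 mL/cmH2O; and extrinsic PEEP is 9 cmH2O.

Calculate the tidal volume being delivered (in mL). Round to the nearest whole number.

Vt = Cstat × (Pplat − PEEP) = 34.9 × (19.6 − 9) = 34.9 × 10.6 = 369.94 mL.

370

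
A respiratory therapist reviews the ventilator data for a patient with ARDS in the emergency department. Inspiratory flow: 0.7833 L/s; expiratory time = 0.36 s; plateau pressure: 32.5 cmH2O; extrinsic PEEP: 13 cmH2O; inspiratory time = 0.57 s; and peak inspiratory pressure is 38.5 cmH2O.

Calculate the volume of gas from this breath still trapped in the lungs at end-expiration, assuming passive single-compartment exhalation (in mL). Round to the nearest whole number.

57

Vt = flow × Ti = 0.7833 L/s × 0.57 s × 1000 mL/L = 446.48 mL.
R = (PIP − Pplat)/V̇ = (38.5 − 32.5) / 0.7833 = 6.0/0.7833 = 7.66 cmH2O·s/L.
C = Vt/(Pplat − PEEP) = 446.48 / (32.5 − 13) = 446.48/19.5 = 22.896 mL/cmH2O.
τ = R × C = 7.66 × 0.0229 L/cmH2O = 0.1754 s.
Fraction remaining = e^(−Te/τ) = e^(−0.36/0.1754) = 0.1284.
Trapped volume = 446.48 × 0.1284 = 57.328 mL.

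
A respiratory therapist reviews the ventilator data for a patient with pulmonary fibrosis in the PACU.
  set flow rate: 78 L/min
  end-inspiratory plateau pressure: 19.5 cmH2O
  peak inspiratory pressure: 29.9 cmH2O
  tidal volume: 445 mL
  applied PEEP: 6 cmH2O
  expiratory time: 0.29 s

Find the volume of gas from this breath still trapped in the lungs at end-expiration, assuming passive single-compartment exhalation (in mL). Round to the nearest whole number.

Flow: 78 L/min ÷ 60 = 1.3 L/s.
R = (PIP − Pplat)/V̇ = (29.9 − 19.5) / 1.3 = 10.4/1.3 = 8.0 cmH2O·s/L.
C = Vt/(Pplat − PEEP) = 445.0 / (19.5 − 6) = 445.0/13.5 = 32.963 mL/cmH2O.
τ = R × C = 8.0 × 0.03296 L/cmH2O = 0.2637 s.
Fraction remaining = e^(−Te/τ) = e^(−0.29/0.2637) = 0.333.
Trapped volume = 445.0 × 0.333 = 148.19 mL.

148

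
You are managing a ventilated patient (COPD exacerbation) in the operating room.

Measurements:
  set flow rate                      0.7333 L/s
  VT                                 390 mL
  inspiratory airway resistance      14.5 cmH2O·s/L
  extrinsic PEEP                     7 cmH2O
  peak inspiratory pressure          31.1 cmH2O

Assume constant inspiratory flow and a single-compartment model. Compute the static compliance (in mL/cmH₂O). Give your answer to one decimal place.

Equation of motion (constant flow): PIP = Vt/C + R·V̇ + PEEP.
Vt/C = PIP − R·V̇ − PEEP = 31.1 − 14.5×0.7333 − 7 = 31.1 − 10.633 − 7 = 13.467 cmH2O.
C = Vt / 13.467 = 390 / 13.467 = 28.96 mL/cmH2O.

29.0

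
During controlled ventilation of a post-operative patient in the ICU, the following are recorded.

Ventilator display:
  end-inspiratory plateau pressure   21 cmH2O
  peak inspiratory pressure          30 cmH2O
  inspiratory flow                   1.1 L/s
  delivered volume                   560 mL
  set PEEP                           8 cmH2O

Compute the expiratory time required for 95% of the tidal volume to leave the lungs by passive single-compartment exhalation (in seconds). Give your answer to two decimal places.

R = (PIP − Pplat)/V̇ = (30 − 21) / 1.1 = 9.0/1.1 = 8.182 cmH2O·s/L.
C = Vt/(Pplat − PEEP) = 560.0 / (21 − 8) = 560.0/13.0 = 43.077 mL/cmH2O.
τ = R × C = 8.182 × 0.04308 L/cmH2O = 0.3525 s.
t = −τ·ln(1 − 0.95) = −0.3525·ln(0.05) = 1.056 s.

1.06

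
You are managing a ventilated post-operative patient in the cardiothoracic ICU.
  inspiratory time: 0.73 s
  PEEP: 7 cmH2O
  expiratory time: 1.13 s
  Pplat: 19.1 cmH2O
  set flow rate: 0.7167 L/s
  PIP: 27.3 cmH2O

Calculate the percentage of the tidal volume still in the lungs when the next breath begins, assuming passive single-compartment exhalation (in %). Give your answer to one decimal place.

10.2

Vt = flow × Ti = 0.7167 L/s × 0.73 s × 1000 mL/L = 523.19 mL.
R = (PIP − Pplat)/V̇ = (27.3 − 19.1) / 0.7167 = 8.2/0.7167 = 11.441 cmH2O·s/L.
C = Vt/(Pplat − PEEP) = 523.19 / (19.1 − 7) = 523.19/12.1 = 43.239 mL/cmH2O.
τ = R × C = 11.441 × 0.04324 L/cmH2O = 0.4947 s.
Fraction remaining at end-expiration = e^(−Te/τ) = e^(−1.13/0.4947) = 0.1019 → 10.19%.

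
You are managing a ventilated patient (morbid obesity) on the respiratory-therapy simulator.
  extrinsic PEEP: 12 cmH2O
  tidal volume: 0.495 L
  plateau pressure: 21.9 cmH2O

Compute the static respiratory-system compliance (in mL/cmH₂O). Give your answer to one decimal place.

Cstat = Vt / (Pplat − PEEP) = 495 / (21.9 − 12) = 495 / 9.9 = 50.0 mL/cmH2O.

50.0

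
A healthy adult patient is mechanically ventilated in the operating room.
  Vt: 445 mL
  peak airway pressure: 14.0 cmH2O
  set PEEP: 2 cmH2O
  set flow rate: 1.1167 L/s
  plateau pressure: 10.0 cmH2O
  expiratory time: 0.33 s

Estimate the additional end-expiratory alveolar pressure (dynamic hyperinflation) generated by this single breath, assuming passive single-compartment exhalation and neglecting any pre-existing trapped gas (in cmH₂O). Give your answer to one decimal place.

1.5

R = (PIP − Pplat)/V̇ = (14.0 − 10.0) / 1.1167 = 4.0/1.1167 = 3.582 cmH2O·s/L.
C = Vt/(Pplat − PEEP) = 445.0 / (10.0 − 2) = 445.0/8.0 = 55.625 mL/cmH2O.
τ = R × C = 3.582 × 0.05563 L/cmH2O = 0.1993 s.
Fraction remaining = e^(−Te/τ) = e^(−0.33/0.1993) = 0.1909; trapped volume = 445.0 × 0.1909 = 84.951 mL.
Additional alveolar pressure from trapping ≈ V_trapped / C = 84.951 / 55.625 = 1.527 cmH2O.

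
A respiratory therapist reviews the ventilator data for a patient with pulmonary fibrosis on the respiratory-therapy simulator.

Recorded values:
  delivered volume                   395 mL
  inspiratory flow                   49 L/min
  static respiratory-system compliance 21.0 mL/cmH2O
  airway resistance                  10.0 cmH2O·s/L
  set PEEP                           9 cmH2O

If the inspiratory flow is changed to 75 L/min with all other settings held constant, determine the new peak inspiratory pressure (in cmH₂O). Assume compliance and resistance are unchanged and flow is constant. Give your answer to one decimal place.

Flow: 49 L/min ÷ 60 = 0.8167 L/s.
New flow: 75 L/min ÷ 60 = 1.25 L/s.
PIP = Vt/C + R·V̇ + PEEP (constant-flow equation of motion).
Only the resistive term changes: ΔPIP = R × ΔV̇ = 10.0 × (1.25 − 0.8167) = 10.0 × 0.4333 = 4.333 cmH2O.
Original PIP = 395/21.0 + 10.0×0.8167 + 9 = 35.977 cmH2O; new PIP = 35.977 + (4.333) = 40.31 cmH2O.

40.3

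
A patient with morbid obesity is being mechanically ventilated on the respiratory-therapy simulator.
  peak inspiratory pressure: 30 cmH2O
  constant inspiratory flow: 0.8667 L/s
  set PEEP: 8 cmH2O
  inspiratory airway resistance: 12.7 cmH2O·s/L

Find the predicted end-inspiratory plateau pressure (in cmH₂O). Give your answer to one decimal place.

Pplat = PIP − Raw × flow = 30 − 12.7 × 0.8667 = 30 − 11.007 = 18.993 cmH2O.

19.0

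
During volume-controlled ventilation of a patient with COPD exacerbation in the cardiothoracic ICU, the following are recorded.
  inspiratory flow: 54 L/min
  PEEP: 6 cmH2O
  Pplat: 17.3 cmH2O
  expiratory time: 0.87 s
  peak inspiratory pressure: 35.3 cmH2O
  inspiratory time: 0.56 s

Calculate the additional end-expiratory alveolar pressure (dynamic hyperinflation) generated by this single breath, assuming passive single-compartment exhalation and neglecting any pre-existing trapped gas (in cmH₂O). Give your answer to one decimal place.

Flow: 54 L/min ÷ 60 = 0.9 L/s.
Vt = flow × Ti = 0.9 L/s × 0.56 s × 1000 mL/L = 504.0 mL.
R = (PIP − Pplat)/V̇ = (35.3 − 17.3) / 0.9 = 18.0/0.9 = 20.0 cmH2O·s/L.
C = Vt/(Pplat − PEEP) = 504.0 / (17.3 − 6) = 504.0/11.3 = 44.602 mL/cmH2O.
τ = R × C = 20.0 × 0.0446 L/cmH2O = 0.892 s.
Fraction remaining = e^(−Te/τ) = e^(−0.87/0.892) = 0.3771; trapped volume = 504.0 × 0.3771 = 190.06 mL.
Additional alveolar pressure from trapping ≈ V_trapped / C = 190.06 / 44.602 = 4.261 cmH2O.

4.3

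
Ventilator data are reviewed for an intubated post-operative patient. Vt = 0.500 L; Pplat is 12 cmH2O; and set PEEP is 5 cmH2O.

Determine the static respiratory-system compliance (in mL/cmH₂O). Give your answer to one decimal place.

71.4

Cstat = Vt / (Pplat − PEEP) = 500 / (12 − 5) = 500 / 7.0 = 71.429 mL/cmH2O.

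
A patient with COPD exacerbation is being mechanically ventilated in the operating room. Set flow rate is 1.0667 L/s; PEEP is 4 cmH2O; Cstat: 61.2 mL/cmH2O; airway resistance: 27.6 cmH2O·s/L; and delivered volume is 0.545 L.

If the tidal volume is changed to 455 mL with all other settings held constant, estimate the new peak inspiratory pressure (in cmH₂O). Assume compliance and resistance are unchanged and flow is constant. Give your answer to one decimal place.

PIP = Vt/C + R·V̇ + PEEP (constant-flow equation of motion).
Only the elastic term changes: ΔPIP = ΔVt / C = (455 − 545) / 61.2 = -1.471 cmH2O.
Original PIP = 545/61.2 + 27.6×1.0667 + 4 = 42.346 cmH2O; new PIP = 42.346 + (-1.471) = 40.875 cmH2O.

40.9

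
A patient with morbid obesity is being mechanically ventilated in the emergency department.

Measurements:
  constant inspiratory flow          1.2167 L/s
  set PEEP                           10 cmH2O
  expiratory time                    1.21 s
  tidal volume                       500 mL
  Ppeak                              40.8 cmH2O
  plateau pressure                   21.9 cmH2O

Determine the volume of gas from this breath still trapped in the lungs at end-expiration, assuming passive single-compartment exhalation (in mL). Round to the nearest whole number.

R = (PIP − Pplat)/V̇ = (40.8 − 21.9) / 1.2167 = 18.9/1.2167 = 15.534 cmH2O·s/L.
C = Vt/(Pplat − PEEP) = 500.0 / (21.9 − 10) = 500.0/11.9 = 42.017 mL/cmH2O.
τ = R × C = 15.534 × 0.04202 L/cmH2O = 0.6527 s.
Fraction remaining = e^(−Te/τ) = e^(−1.21/0.6527) = 0.1566.
Trapped volume = 500.0 × 0.1566 = 78.3 mL.

78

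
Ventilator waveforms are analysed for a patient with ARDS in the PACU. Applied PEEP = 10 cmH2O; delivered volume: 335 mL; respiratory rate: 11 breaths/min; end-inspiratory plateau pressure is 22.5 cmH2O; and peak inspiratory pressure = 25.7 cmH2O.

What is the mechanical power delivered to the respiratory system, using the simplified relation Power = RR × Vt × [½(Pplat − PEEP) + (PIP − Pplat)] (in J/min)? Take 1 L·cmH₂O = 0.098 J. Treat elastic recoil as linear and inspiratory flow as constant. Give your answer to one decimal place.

3.4

Per-breath work = Vt × [½(Pplat−PEEP) + (PIP−Pplat)] = 0.335 × [0.5×12.5 + 3.2] = 0.335 × 9.45 = 3.166 L·cmH2O.
Power = 11 × 3.166 = 34.826 L·cmH2O/min.
× 0.098 J/(L·cmH2O) → 3.413 J/min.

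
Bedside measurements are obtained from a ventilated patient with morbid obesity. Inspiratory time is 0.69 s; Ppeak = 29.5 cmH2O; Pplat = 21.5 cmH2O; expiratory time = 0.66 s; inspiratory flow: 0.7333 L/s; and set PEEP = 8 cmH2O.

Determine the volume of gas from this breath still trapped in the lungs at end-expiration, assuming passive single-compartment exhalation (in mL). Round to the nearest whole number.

101

Vt = flow × Ti = 0.7333 L/s × 0.69 s × 1000 mL/L = 505.98 mL.
R = (PIP − Pplat)/V̇ = (29.5 − 21.5) / 0.7333 = 8.0/0.7333 = 10.91 cmH2O·s/L.
C = Vt/(Pplat − PEEP) = 505.98 / (21.5 − 8) = 505.98/13.5 = 37.48 mL/cmH2O.
τ = R × C = 10.91 × 0.03748 L/cmH2O = 0.4089 s.
Fraction remaining = e^(−Te/τ) = e^(−0.66/0.4089) = 0.1991.
Trapped volume = 505.98 × 0.1991 = 100.74 mL.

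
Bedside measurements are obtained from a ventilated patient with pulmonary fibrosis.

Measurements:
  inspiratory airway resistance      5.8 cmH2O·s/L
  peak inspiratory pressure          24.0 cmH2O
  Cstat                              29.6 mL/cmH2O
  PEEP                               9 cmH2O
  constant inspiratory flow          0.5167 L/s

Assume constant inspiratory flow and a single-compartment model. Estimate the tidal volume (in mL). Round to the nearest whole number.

355

Equation of motion (constant flow): PIP = Vt/C + R·V̇ + PEEP.
Vt/C = PIP − R·V̇ − PEEP = 24.0 − 2.997 − 9 = 12.003 cmH2O.
Vt = C × 12.003 = 29.6 × 12.003 = 355.29 mL.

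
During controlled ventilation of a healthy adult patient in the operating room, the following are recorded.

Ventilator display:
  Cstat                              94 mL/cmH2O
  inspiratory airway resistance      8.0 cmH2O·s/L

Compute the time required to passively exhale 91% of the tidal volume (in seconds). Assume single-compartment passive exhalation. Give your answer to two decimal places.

1.81

τ = R × C = 8.0 × 94 mL/cmH2O = 8.0 × 0.094 L/cmH2O = 0.752 s.
Exhaled fraction f = 1 − e^(−t/τ) → t = −τ·ln(1 − f) = −0.752·ln(0.09) = 1.811 s.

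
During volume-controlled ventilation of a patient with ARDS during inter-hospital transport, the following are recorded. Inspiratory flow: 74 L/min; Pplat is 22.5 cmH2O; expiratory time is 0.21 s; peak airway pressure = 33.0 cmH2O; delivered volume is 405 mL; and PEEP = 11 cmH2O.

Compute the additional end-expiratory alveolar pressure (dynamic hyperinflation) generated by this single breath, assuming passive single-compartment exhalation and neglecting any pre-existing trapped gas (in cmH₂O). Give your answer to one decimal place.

Flow: 74 L/min ÷ 60 = 1.2333 L/s.
R = (PIP − Pplat)/V̇ = (33.0 − 22.5) / 1.2333 = 10.5/1.2333 = 8.514 cmH2O·s/L.
C = Vt/(Pplat − PEEP) = 405.0 / (22.5 − 11) = 405.0/11.5 = 35.217 mL/cmH2O.
τ = R × C = 8.514 × 0.03522 L/cmH2O = 0.2999 s.
Fraction remaining = e^(−Te/τ) = e^(−0.21/0.2999) = 0.4965; trapped volume = 405.0 × 0.4965 = 201.08 mL.
Additional alveolar pressure from trapping ≈ V_trapped / C = 201.08 / 35.217 = 5.71 cmH2O.

5.7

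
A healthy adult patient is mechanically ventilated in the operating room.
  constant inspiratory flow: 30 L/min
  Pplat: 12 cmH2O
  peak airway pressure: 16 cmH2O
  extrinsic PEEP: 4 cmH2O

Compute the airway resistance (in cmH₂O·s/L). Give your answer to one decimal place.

Flow: 30 L/min ÷ 60 = 0.5 L/s.
Raw = (PIP − Pplat) / flow = (16 − 12) / 0.5 = 4.0 / 0.5 = 8.0 cmH2O·s/L.

8.0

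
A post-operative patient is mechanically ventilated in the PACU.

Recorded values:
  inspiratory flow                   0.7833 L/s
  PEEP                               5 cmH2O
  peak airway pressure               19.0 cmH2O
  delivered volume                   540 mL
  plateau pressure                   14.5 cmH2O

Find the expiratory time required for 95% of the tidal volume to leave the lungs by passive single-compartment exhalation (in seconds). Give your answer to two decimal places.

0.98

R = (PIP − Pplat)/V̇ = (19.0 − 14.5) / 0.7833 = 4.5/0.7833 = 5.745 cmH2O·s/L.
C = Vt/(Pplat − PEEP) = 540.0 / (14.5 − 5) = 540.0/9.5 = 56.842 mL/cmH2O.
τ = R × C = 5.745 × 0.05684 L/cmH2O = 0.3265 s.
t = −τ·ln(1 − 0.95) = −0.3265·ln(0.05) = 0.9781 s.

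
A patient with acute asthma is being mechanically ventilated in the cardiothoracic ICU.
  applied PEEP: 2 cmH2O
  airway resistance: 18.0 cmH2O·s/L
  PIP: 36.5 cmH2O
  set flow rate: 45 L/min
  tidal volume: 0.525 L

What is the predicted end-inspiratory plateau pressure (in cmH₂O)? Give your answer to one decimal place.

Flow: 45 L/min ÷ 60 = 0.75 L/s.
Pplat = PIP − Raw × flow = 36.5 − 18.0 × 0.75 = 36.5 − 13.5 = 23.0 cmH2O.

23.0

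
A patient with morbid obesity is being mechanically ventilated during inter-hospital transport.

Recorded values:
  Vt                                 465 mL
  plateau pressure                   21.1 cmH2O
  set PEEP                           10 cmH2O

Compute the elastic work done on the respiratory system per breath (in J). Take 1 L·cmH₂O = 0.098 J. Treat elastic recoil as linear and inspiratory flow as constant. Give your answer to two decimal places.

0.25

Elastic work ≈ ½ × (Pplat − PEEP) × Vt = 0.5 × (21.1 − 10) × 0.465 L = 0.5 × 11.1 × 0.465 = 2.581 L·cmH2O.
× 0.098 J/(L·cmH2O) → 0.2529 J.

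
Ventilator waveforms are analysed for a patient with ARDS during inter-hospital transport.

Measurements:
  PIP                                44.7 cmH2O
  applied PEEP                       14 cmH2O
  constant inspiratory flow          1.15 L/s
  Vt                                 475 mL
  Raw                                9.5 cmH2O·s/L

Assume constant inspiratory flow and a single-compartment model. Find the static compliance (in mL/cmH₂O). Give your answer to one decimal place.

Equation of motion (constant flow): PIP = Vt/C + R·V̇ + PEEP.
Vt/C = PIP − R·V̇ − PEEP = 44.7 − 9.5×1.15 − 14 = 44.7 − 10.925 − 14 = 19.775 cmH2O.
C = Vt / 19.775 = 475 / 19.775 = 24.02 mL/cmH2O.

24.0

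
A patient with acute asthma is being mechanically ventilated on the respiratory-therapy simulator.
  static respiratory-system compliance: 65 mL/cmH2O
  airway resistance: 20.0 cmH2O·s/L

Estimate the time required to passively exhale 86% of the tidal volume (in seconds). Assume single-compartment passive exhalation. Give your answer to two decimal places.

τ = R × C = 20.0 × 65 mL/cmH2O = 20.0 × 0.065 L/cmH2O = 1.3 s.
Exhaled fraction f = 1 − e^(−t/τ) → t = −τ·ln(1 − f) = −1.3·ln(0.14) = 2.556 s.

2.56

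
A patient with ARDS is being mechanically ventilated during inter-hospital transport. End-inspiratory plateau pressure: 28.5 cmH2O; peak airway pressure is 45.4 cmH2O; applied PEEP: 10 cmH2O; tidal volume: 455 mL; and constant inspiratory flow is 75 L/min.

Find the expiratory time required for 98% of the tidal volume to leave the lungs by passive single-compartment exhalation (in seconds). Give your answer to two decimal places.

1.30

Flow: 75 L/min ÷ 60 = 1.25 L/s.
R = (PIP − Pplat)/V̇ = (45.4 − 28.5) / 1.25 = 16.9/1.25 = 13.52 cmH2O·s/L.
C = Vt/(Pplat − PEEP) = 455.0 / (28.5 − 10) = 455.0/18.5 = 24.595 mL/cmH2O.
τ = R × C = 13.52 × 0.0246 L/cmH2O = 0.3326 s.
t = −τ·ln(1 − 0.98) = −0.3326·ln(0.02) = 1.301 s.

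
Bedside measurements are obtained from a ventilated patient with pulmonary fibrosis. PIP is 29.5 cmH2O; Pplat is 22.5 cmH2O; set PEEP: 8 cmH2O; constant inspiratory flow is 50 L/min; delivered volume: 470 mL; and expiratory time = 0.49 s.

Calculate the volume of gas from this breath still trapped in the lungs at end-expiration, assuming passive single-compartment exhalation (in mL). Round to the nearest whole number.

Flow: 50 L/min ÷ 60 = 0.8333 L/s.
R = (PIP − Pplat)/V̇ = (29.5 − 22.5) / 0.8333 = 7.0/0.8333 = 8.4 cmH2O·s/L.
C = Vt/(Pplat − PEEP) = 470.0 / (22.5 − 8) = 470.0/14.5 = 32.414 mL/cmH2O.
τ = R × C = 8.4 × 0.03241 L/cmH2O = 0.2722 s.
Fraction remaining = e^(−Te/τ) = e^(−0.49/0.2722) = 0.1653.
Trapped volume = 470.0 × 0.1653 = 77.691 mL.

78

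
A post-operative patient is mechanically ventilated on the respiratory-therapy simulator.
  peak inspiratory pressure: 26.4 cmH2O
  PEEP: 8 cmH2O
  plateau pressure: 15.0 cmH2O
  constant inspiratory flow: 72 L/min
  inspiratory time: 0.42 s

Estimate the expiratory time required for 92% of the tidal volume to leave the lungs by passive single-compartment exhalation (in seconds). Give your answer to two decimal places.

Flow: 72 L/min ÷ 60 = 1.2 L/s.
Vt = flow × Ti = 1.2 L/s × 0.42 s × 1000 mL/L = 504.0 mL.
R = (PIP − Pplat)/V̇ = (26.4 − 15.0) / 1.2 = 11.4/1.2 = 9.5 cmH2O·s/L.
C = Vt/(Pplat − PEEP) = 504.0 / (15.0 − 8) = 504.0/7.0 = 72.0 mL/cmH2O.
τ = R × C = 9.5 × 0.072 L/cmH2O = 0.684 s.
t = −τ·ln(1 − 0.92) = −0.684·ln(0.08) = 1.728 s.

1.73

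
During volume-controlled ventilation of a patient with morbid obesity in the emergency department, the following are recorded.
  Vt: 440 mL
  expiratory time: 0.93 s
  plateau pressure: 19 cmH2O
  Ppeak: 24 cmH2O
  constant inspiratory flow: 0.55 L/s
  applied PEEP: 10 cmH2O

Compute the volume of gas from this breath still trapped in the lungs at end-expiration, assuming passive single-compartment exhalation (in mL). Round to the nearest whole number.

R = (PIP − Pplat)/V̇ = (24 − 19) / 0.55 = 5.0/0.55 = 9.091 cmH2O·s/L.
C = Vt/(Pplat − PEEP) = 440.0 / (19 − 10) = 440.0/9.0 = 48.889 mL/cmH2O.
τ = R × C = 9.091 × 0.04889 L/cmH2O = 0.4445 s.
Fraction remaining = e^(−Te/τ) = e^(−0.93/0.4445) = 0.1234.
Trapped volume = 440.0 × 0.1234 = 54.296 mL.

54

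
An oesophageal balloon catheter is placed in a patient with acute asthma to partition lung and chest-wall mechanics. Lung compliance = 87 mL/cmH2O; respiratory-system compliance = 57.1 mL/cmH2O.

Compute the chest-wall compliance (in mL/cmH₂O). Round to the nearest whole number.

1/Ccw = 1/Crs − 1/CL.
1/Ccw = 1/57.1 − 1/87 = 0.006019.
Ccw = 166.14 mL/cmH2O.

166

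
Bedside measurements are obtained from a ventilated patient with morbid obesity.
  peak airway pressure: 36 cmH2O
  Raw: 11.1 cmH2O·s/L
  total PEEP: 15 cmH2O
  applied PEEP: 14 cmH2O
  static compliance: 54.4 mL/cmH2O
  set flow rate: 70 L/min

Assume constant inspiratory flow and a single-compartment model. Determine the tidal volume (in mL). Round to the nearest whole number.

438

Flow: 70 L/min ÷ 60 = 1.1667 L/s.
Total PEEP = 15 cmH2O (set 14 + intrinsic 1); this is the baseline alveolar pressure.
Equation of motion (constant flow): PIP = Vt/C + R·V̇ + PEEP.
Vt/C = PIP − R·V̇ − PEEP = 36 − 12.95 − 15 = 8.05 cmH2O.
Vt = C × 8.05 = 54.4 × 8.05 = 437.92 mL.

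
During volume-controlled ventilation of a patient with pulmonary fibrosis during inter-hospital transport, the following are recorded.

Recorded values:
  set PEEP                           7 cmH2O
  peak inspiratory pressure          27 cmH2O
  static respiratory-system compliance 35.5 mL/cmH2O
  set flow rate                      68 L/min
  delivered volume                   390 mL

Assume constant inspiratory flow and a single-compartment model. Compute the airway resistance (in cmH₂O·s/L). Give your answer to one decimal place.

8.0

Flow: 68 L/min ÷ 60 = 1.1333 L/s.
Equation of motion (constant flow): PIP = Vt/C + R·V̇ + PEEP.
R·V̇ = PIP − Vt/C − PEEP = 27 − 390/35.5 − 7 = 27 − 10.986 − 7 = 9.014 cmH2O.
R = 9.014 / 1.1333 = 7.954 cmH2O·s/L.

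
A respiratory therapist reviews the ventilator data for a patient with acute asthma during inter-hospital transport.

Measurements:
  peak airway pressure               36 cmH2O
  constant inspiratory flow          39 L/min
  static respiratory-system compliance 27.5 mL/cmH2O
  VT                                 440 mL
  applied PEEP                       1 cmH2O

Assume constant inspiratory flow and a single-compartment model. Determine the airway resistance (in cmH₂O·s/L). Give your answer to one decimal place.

Flow: 39 L/min ÷ 60 = 0.65 L/s.
Equation of motion (constant flow): PIP = Vt/C + R·V̇ + PEEP.
R·V̇ = PIP − Vt/C − PEEP = 36 − 440/27.5 − 1 = 36 − 16.0 − 1 = 19.0 cmH2O.
R = 19.0 / 0.65 = 29.231 cmH2O·s/L.

29.2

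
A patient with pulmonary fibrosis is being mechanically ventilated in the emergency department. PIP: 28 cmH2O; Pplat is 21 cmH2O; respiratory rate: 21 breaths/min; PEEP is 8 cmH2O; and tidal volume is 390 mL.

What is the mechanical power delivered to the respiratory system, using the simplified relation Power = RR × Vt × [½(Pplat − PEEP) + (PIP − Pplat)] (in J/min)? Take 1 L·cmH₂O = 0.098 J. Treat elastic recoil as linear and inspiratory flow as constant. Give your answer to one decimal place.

Per-breath work = Vt × [½(Pplat−PEEP) + (PIP−Pplat)] = 0.390 × [0.5×13.0 + 7.0] = 0.390 × 13.5 = 5.265 L·cmH2O.
Power = 21 × 5.265 = 110.57 L·cmH2O/min.
× 0.098 J/(L·cmH2O) → 10.836 J/min.

10.8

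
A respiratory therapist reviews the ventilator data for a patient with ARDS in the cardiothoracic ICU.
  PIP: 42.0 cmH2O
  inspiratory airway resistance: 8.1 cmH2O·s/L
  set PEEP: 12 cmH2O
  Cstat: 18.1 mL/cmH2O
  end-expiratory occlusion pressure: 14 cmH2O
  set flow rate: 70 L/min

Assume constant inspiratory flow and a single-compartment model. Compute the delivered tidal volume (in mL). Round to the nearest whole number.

Flow: 70 L/min ÷ 60 = 1.1667 L/s.
Total PEEP = 14 cmH2O (set 12 + intrinsic 2); this is the baseline alveolar pressure.
Equation of motion (constant flow): PIP = Vt/C + R·V̇ + PEEP.
Vt/C = PIP − R·V̇ − PEEP = 42.0 − 9.45 − 14 = 18.55 cmH2O.
Vt = C × 18.55 = 18.1 × 18.55 = 335.76 mL.

336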